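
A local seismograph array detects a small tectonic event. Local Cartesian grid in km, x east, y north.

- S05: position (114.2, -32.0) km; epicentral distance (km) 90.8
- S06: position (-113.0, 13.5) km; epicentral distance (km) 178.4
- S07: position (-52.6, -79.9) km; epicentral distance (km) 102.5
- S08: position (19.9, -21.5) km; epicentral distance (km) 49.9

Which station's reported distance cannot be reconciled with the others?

S05

Solve using three stations at a time. Using S06, S07, S08 (subtract circle equations pairwise → linear system) gives (x, y) ≈ (48.4, -62.5).
Distances from that point to each station vs reported:
  S05: calculated 72.5 vs reported 90.8 → residual 18.3 km
  S06: calculated 178.4 vs reported 178.4 → residual 0.0 km
  S07: calculated 102.5 vs reported 102.5 → residual 0.0 km
  S08: calculated 49.9 vs reported 49.9 → residual 0.0 km
S06, S07, S08 are mutually consistent (residuals ≈ 0); S05 is off by 18.3 km.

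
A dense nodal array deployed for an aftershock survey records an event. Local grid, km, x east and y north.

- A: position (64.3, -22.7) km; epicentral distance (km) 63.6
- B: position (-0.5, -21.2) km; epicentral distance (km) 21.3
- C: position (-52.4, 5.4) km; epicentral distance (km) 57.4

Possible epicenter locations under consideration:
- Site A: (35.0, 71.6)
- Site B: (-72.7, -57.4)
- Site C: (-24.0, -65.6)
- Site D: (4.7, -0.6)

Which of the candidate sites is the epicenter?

Site D

For each candidate, compare |candidate − station| to the reported distance:
Site A: residuals A 35.1, B 78.1, C 52.2 → max 78.1 km
Site B: residuals A 77.7, B 59.5, C 8.6 → max 77.7 km
Site C: residuals A 34.6, B 28.9, C 19.1 → max 34.6 km
Site D: residuals A 0.0, B 0.1, C 0.0 → max 0.1 km
Only Site D has all residuals ≈ 0.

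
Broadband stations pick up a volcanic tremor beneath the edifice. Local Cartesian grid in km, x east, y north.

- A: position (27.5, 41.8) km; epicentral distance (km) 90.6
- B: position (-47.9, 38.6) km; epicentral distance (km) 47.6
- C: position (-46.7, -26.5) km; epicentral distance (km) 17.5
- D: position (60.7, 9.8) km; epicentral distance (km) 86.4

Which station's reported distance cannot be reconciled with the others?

D

Solve using three stations at a time. Using A, B, C (subtract circle equations pairwise → linear system) gives (x, y) ≈ (-47.5, -9.0).
Distances from that point to each station vs reported:
  A: calculated 90.6 vs reported 90.6 → residual 0.0 km
  B: calculated 47.6 vs reported 47.6 → residual 0.0 km
  C: calculated 17.5 vs reported 17.5 → residual 0.0 km
  D: calculated 109.8 vs reported 86.4 → residual 23.4 km
A, B, C are mutually consistent (residuals ≈ 0); D is off by 23.4 km.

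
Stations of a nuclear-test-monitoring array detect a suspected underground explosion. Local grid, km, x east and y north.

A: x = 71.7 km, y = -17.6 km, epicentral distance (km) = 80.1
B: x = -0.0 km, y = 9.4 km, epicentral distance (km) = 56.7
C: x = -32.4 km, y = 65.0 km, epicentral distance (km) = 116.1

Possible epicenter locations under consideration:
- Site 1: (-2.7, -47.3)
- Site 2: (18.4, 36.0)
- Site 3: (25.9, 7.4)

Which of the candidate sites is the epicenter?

For each candidate, compare |candidate − station| to the reported distance:
Site 1: residuals A 0.0, B 0.1, C 0.1 → max 0.1 km
Site 2: residuals A 4.5, B 24.4, C 57.6 → max 57.6 km
Site 3: residuals A 27.9, B 30.7, C 34.1 → max 34.1 km
Only Site 1 has all residuals ≈ 0.

Site 1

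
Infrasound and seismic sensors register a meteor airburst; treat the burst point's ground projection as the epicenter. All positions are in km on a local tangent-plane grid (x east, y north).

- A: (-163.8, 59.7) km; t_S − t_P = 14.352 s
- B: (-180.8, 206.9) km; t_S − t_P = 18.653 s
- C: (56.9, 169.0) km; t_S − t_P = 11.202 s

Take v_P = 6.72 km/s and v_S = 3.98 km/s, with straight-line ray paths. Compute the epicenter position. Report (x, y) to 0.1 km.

Distance from S−P lag: d = Δt · v_P v_S / (v_P − v_S) = Δt · (6.72·3.98)/(6.72−3.98) ≈ 9.7612·Δt.
So d_A = 140.09, d_B = 182.08, d_C = 109.34 km.
Circle about each station: (x + 163.8)² + (y − 59.7)² = 140.09²; (x + 180.8)² + (y − 206.9)² = 182.08²; (x − 56.9)² + (y − 169.0)² = 109.34².
Subtracting pairs of circle equations eliminates x²+y² and gives linear equations (the radical axes):
-34.0 x + 294.4 y = 31573.80
441.4 x + 218.6 y = 9074.05
Solving the 2×2 system: x ≈ -30.8, y ≈ 103.7 km.

-30.8 km east, 103.7 km north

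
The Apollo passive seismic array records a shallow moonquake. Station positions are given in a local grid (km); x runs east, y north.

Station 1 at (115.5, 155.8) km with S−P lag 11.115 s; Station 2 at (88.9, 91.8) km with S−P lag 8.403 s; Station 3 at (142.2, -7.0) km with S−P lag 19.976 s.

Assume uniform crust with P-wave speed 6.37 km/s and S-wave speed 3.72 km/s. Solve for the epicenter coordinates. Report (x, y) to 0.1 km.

Distance from S−P lag: d = Δt · v_P v_S / (v_P − v_S) = Δt · (6.37·3.72)/(6.37−3.72) ≈ 8.9420·Δt.
So d_Station 1 = 99.39, d_Station 2 = 75.14, d_Station 3 = 178.63 km.
Circle about each station: (x − 115.5)² + (y − 155.8)² = 99.39²; (x − 88.9)² + (y − 91.8)² = 75.14²; (x − 142.2)² + (y + 7.0)² = 178.63².
Subtracting pairs of circle equations eliminates x²+y² and gives linear equations (the radical axes):
-53.2 x − 128.0 y = -17051.09
53.4 x − 325.6 y = -39374.35
Solving the 2×2 system: x ≈ 21.2, y ≈ 124.4 km.

(21.2, 124.4)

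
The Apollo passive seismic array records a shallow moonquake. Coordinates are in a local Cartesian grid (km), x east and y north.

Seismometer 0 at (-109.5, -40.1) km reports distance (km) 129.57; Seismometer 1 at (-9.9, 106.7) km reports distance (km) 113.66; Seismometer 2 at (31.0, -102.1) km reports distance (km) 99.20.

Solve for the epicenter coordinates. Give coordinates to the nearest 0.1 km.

Circle about each station: (x + 109.5)² + (y + 40.1)² = 129.57²; (x + 9.9)² + (y − 106.7)² = 113.66²; (x − 31.0)² + (y + 102.1)² = 99.20².
Subtracting the Seismometer 0 equation from the Seismometer 1 and Seismometer 2 equations removes the quadratic terms:
199.2 x + 293.6 y = 1754.43
281.0 x − 124.0 y = 4734.89
Solving the 2×2 system: x ≈ 15.0, y ≈ -4.2 km.

(15.0, -4.2)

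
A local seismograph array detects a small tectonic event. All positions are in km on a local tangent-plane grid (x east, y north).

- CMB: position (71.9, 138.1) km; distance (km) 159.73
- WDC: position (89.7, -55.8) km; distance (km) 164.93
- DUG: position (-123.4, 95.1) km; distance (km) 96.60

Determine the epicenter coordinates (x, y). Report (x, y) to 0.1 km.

Circle about each station: (x − 71.9)² + (y − 138.1)² = 159.73²; (x − 89.7)² + (y + 55.8)² = 164.93²; (x + 123.4)² + (y − 95.1)² = 96.60².
Subtracting the CMB equation from the WDC and DUG equations removes the quadratic terms:
35.6 x − 387.8 y = -14769.72
-390.6 x − 86.0 y = 16212.46
Solving the 2×2 system: x ≈ -48.9, y ≈ 33.6 km.

x ≈ -48.9 km, y ≈ 33.6 km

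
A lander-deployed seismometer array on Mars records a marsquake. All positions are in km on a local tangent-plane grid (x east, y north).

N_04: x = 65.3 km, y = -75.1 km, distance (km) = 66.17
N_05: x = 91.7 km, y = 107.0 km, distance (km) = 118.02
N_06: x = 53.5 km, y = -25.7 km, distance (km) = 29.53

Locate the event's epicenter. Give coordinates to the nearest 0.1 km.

Circle about each station: (x − 65.3)² + (y + 75.1)² = 66.17²; (x − 91.7)² + (y − 107.0)² = 118.02²; (x − 53.5)² + (y + 25.7)² = 29.53².
Subtracting the N_04 equation from the N_05 and N_06 equations removes the quadratic terms:
52.8 x + 364.2 y = 403.54
-23.6 x + 98.8 y = -2874.91
Solving the 2×2 system: x ≈ 78.7, y ≈ -10.3 km.

x ≈ 78.7 km, y ≈ -10.3 km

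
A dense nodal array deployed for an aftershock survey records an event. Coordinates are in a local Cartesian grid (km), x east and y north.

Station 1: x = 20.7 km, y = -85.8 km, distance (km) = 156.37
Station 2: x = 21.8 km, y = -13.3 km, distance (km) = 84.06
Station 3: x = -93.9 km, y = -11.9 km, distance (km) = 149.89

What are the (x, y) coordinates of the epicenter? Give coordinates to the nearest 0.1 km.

(31.5, 70.2)

Circle about each station: (x − 20.7)² + (y + 85.8)² = 156.37²; (x − 21.8)² + (y + 13.3)² = 84.06²; (x + 93.9)² + (y + 11.9)² = 149.89².
Subtracting pairs of circle equations eliminates x²+y² and gives linear equations (the radical axes):
2.2 x + 145.0 y = 10247.49
-229.2 x + 147.8 y = 3153.25
Solving the 2×2 system: x ≈ 31.5, y ≈ 70.2 km.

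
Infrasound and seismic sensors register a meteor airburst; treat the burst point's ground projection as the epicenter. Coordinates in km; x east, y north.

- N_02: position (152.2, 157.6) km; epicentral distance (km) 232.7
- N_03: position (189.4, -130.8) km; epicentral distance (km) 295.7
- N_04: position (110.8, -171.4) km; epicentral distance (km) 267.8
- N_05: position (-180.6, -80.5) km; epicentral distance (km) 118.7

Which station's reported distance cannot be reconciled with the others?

Solve using three stations at a time. Using N_02, N_03, N_04 (subtract circle equations pairwise → linear system) gives (x, y) ≈ (-50.0, 42.6).
Distances from that point to each station vs reported:
  N_02: calculated 232.6 vs reported 232.7 → residual 0.1 km
  N_03: calculated 295.6 vs reported 295.7 → residual 0.1 km
  N_04: calculated 267.7 vs reported 267.8 → residual 0.1 km
  N_05: calculated 179.5 vs reported 118.7 → residual 60.8 km
N_02, N_03, N_04 are mutually consistent (residuals ≈ 0); N_05 is off by 60.8 km.

N_05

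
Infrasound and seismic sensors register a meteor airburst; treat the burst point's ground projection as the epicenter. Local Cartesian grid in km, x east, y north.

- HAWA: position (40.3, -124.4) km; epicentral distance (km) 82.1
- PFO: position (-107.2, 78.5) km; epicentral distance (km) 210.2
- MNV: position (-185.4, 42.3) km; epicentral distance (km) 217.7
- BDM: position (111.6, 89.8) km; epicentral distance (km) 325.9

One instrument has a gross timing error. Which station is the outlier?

BDM

Solve using three stations at a time. Using HAWA, PFO, MNV (subtract circle equations pairwise → linear system) gives (x, y) ≈ (-41.7, -121.2).
Distances from that point to each station vs reported:
  HAWA: calculated 82.1 vs reported 82.1 → residual 0.0 km
  PFO: calculated 210.2 vs reported 210.2 → residual 0.0 km
  MNV: calculated 217.7 vs reported 217.7 → residual 0.0 km
  BDM: calculated 260.8 vs reported 325.9 → residual 65.1 km
HAWA, PFO, MNV are mutually consistent (residuals ≈ 0); BDM is off by 65.1 km.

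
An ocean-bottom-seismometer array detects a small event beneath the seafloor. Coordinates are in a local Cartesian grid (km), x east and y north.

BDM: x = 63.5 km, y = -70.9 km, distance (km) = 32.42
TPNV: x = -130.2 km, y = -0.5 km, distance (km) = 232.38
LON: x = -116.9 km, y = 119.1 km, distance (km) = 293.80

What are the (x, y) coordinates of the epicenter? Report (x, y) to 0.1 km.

Circle about each station: (x − 63.5)² + (y + 70.9)² = 32.42²; (x + 130.2)² + (y + 0.5)² = 232.38²; (x + 116.9)² + (y − 119.1)² = 293.80².
Subtracting pairs of circle equations eliminates x²+y² and gives linear equations (the radical axes):
-387.4 x + 140.8 y = -45056.18
-360.8 x + 380.0 y = -66476.02
Solving the 2×2 system: x ≈ 80.5, y ≈ -98.5 km.

80.5 km east, -98.5 km north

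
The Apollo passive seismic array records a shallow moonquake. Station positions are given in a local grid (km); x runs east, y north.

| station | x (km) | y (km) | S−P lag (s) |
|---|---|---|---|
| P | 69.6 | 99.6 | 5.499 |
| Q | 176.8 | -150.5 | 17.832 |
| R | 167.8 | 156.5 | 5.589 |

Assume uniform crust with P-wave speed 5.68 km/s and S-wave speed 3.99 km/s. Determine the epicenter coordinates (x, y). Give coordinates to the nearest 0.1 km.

Distance from S−P lag: d = Δt · v_P v_S / (v_P − v_S) = Δt · (5.68·3.99)/(5.68−3.99) ≈ 13.4102·Δt.
So d_P = 73.74, d_Q = 239.13, d_R = 74.95 km.
Circle about each station: (x − 69.6)² + (y − 99.6)² = 73.74²; (x − 176.8)² + (y + 150.5)² = 239.13²; (x − 167.8)² + (y − 156.5)² = 74.95².
Subtracting pairs of circle equations eliminates x²+y² and gives linear equations (the radical axes):
214.4 x − 500.2 y = -12601.40
196.4 x + 113.8 y = 37704.86
Solving the 2×2 system: x ≈ 142.1, y ≈ 86.1 km.

(142.1, 86.1)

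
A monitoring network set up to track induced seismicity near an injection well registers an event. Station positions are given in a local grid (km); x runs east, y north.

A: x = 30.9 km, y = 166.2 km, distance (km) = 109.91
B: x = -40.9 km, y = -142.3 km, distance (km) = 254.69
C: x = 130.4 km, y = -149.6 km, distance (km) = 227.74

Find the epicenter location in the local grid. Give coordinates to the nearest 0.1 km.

Circle about each station: (x − 30.9)² + (y − 166.2)² = 109.91²; (x + 40.9)² + (y + 142.3)² = 254.69²; (x − 130.4)² + (y + 149.6)² = 227.74².
Subtracting pairs of circle equations eliminates x²+y² and gives linear equations (the radical axes):
-143.6 x − 617.0 y = -59441.94
199.0 x − 631.6 y = -28978.23
Solving the 2×2 system: x ≈ 92.1, y ≈ 74.9 km.

x ≈ 92.1 km, y ≈ 74.9 km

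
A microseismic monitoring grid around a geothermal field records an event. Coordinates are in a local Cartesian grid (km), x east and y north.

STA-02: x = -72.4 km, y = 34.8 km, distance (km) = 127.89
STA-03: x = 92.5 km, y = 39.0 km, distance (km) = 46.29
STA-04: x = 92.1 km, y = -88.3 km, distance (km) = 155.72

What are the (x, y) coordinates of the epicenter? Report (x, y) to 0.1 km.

Circle about each station: (x + 72.4)² + (y − 34.8)² = 127.89²; (x − 92.5)² + (y − 39.0)² = 46.29²; (x − 92.1)² + (y + 88.3)² = 155.72².
Subtracting the STA-02 equation from the STA-03 and STA-04 equations removes the quadratic terms:
329.8 x + 8.4 y = 17837.54
329.0 x − 246.2 y = 1933.63
Solving the 2×2 system: x ≈ 52.5, y ≈ 62.3 km.

52.5 km east, 62.3 km north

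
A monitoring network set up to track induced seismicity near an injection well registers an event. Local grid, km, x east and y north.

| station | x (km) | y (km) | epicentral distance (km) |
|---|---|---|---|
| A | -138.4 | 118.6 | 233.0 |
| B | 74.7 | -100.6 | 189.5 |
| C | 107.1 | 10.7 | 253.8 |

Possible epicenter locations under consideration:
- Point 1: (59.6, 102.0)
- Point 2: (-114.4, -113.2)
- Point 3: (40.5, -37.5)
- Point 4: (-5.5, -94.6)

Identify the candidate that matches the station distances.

Point 2

For each candidate, compare |candidate − station| to the reported distance:
Point 1: residuals A 34.3, B 13.7, C 150.9 → max 150.9 km
Point 2: residuals A 0.0, B 0.0, C 0.0 → max 0.0 km
Point 3: residuals A 4.4, B 117.7, C 171.6 → max 171.6 km
Point 4: residuals A 18.2, B 109.1, C 99.6 → max 109.1 km
Only Point 2 has all residuals ≈ 0.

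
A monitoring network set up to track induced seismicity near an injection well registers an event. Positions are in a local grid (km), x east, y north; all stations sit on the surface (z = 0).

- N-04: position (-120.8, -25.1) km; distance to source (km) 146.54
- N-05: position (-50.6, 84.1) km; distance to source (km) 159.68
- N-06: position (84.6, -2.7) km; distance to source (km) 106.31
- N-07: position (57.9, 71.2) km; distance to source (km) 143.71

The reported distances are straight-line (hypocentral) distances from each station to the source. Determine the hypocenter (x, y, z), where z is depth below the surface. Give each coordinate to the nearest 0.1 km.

Each station gives a sphere (x−x_i)² + (y−y_i)² + z² = d_i² (stations at z=0).
Subtracting the N-04 sphere from N-05 and N-06: z² cancels, leaving linear equations in x and y:
140.4 x + 218.4 y = -9613.21
410.8 x + 44.8 y = 2113.96
Solving: x ≈ 10.696, y ≈ -50.893 km (keep extra digits for the depth step; rounded: 10.7, -50.9).
Then from the N-04 sphere: z² = 146.54² − (x + 120.8)² − (y + 25.1)² with x = 10.696, y = -50.893, so z ≈ 59.308 ≈ 59.3 km.

x ≈ 10.7 km, y ≈ -50.9 km, depth ≈ 59.3 km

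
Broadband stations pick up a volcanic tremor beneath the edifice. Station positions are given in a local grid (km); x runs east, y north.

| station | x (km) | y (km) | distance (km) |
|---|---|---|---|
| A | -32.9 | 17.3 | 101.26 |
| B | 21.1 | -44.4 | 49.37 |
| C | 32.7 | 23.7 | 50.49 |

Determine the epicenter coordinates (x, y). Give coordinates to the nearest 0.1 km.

Circle about each station: (x + 32.9)² + (y − 17.3)² = 101.26²; (x − 21.1)² + (y + 44.4)² = 49.37²; (x − 32.7)² + (y − 23.7)² = 50.49².
Subtracting the A equation from the B and C equations removes the quadratic terms:
108.0 x − 123.4 y = 8851.06
131.2 x + 12.8 y = 7953.63
Solving the 2×2 system: x ≈ 62.3, y ≈ -17.2 km.
Check against A (with the unrounded x, y): √((x + 32.9)²+(y − 17.3)²) = 101.26 ≈ 101.26 km. ✓

62.3 km east, -17.2 km north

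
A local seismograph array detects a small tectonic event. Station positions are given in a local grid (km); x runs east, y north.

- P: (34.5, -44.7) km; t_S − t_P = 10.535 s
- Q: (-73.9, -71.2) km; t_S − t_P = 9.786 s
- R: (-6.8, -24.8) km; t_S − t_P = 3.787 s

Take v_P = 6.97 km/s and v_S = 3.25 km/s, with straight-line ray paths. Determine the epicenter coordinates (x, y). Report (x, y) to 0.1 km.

(-28.5, -32.6)

Distance from S−P lag: d = Δt · v_P v_S / (v_P − v_S) = Δt · (6.97·3.25)/(6.97−3.25) ≈ 6.0894·Δt.
So d_P = 64.15, d_Q = 59.59, d_R = 23.06 km.
Circle about each station: (x − 34.5)² + (y + 44.7)² = 64.15²; (x + 73.9)² + (y + 71.2)² = 59.59²; (x + 6.8)² + (y + 24.8)² = 23.06².
Subtracting pairs of circle equations eliminates x²+y² and gives linear equations (the radical axes):
-216.8 x − 53.0 y = 7906.56
-82.6 x + 39.8 y = 1056.40
Solving the 2×2 system: x ≈ -28.5, y ≈ -32.6 km.
Check against P (with the unrounded x, y): √((x − 34.5)²+(y + 44.7)²) = 64.15 ≈ 64.15 km. ✓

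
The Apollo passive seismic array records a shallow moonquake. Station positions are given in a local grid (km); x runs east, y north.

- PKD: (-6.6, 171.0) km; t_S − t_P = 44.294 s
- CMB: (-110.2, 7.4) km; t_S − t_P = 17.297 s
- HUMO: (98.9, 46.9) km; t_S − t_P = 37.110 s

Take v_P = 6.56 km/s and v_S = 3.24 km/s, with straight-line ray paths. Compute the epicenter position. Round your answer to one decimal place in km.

Distance from S−P lag: d = Δt · v_P v_S / (v_P − v_S) = Δt · (6.56·3.24)/(6.56−3.24) ≈ 6.4019·Δt.
So d_PKD = 283.57, d_CMB = 110.73, d_HUMO = 237.58 km.
Circle about each station: (x + 6.6)² + (y − 171.0)² = 283.57²; (x + 110.2)² + (y − 7.4)² = 110.73²; (x − 98.9)² + (y − 46.9)² = 237.58².
Subtracting pairs of circle equations eliminates x²+y² and gives linear equations (the radical axes):
-207.2 x − 327.2 y = 51065.05
211.0 x − 248.2 y = 6663.95
Solving the 2×2 system: x ≈ -87.1, y ≈ -100.9 km.

(-87.1, -100.9)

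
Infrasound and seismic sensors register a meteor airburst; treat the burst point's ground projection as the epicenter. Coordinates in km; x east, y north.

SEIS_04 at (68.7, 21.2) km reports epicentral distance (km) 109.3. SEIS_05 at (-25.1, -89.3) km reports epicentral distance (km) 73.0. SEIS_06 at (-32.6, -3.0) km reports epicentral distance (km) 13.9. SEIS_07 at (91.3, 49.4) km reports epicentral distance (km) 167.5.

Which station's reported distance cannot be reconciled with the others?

SEIS_07

Solve using three stations at a time. Using SEIS_04, SEIS_05, SEIS_06 (subtract circle equations pairwise → linear system) gives (x, y) ≈ (-33.8, -16.8).
Distances from that point to each station vs reported:
  SEIS_04: calculated 109.3 vs reported 109.3 → residual 0.0 km
  SEIS_05: calculated 73.0 vs reported 73.0 → residual 0.0 km
  SEIS_06: calculated 13.9 vs reported 13.9 → residual 0.0 km
  SEIS_07: calculated 141.5 vs reported 167.5 → residual 26.0 km
SEIS_04, SEIS_05, SEIS_06 are mutually consistent (residuals ≈ 0); SEIS_07 is off by 26.0 km.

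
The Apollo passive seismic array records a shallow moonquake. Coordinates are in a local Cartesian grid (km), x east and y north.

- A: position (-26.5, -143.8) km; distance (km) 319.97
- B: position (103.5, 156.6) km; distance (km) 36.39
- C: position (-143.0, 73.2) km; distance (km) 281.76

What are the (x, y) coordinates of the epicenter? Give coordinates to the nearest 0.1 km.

x ≈ 132.1 km, y ≈ 134.1 km

Circle about each station: (x + 26.5)² + (y + 143.8)² = 319.97²; (x − 103.5)² + (y − 156.6)² = 36.39²; (x + 143.0)² + (y − 73.2)² = 281.76².
Subtracting the A equation from the B and C equations removes the quadratic terms:
260.0 x + 600.8 y = 114911.69
-233.0 x + 434.0 y = 27418.65
Solving the 2×2 system: x ≈ 132.1, y ≈ 134.1 km.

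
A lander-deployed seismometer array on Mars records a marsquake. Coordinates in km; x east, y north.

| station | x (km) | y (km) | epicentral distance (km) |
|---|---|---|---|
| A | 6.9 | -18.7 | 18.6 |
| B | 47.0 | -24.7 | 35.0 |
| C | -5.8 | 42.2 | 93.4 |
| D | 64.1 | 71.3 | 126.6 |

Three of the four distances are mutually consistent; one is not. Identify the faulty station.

A

Solve using three stations at a time. Using B, C, D (subtract circle equations pairwise → linear system) gives (x, y) ≈ (20.3, -47.5).
Distances from that point to each station vs reported:
  A: calculated 31.8 vs reported 18.6 → residual 13.2 km
  B: calculated 35.1 vs reported 35.0 → residual 0.1 km
  C: calculated 93.4 vs reported 93.4 → residual 0.0 km
  D: calculated 126.6 vs reported 126.6 → residual 0.0 km
B, C, D are mutually consistent (residuals ≈ 0); A is off by 13.2 km.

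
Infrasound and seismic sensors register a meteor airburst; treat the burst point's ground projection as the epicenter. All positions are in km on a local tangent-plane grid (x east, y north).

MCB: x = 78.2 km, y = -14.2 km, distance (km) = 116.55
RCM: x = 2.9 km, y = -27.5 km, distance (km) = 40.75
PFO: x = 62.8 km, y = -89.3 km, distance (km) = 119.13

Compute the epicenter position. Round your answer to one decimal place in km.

(-37.8, -25.5)

Circle about each station: (x − 78.2)² + (y + 14.2)² = 116.55²; (x − 2.9)² + (y + 27.5)² = 40.75²; (x − 62.8)² + (y + 89.3)² = 119.13².
Subtracting pairs of circle equations eliminates x²+y² and gives linear equations (the radical axes):
-150.6 x − 26.6 y = 6371.12
-30.8 x − 150.2 y = 4993.40
Solving the 2×2 system: x ≈ -37.8, y ≈ -25.5 km.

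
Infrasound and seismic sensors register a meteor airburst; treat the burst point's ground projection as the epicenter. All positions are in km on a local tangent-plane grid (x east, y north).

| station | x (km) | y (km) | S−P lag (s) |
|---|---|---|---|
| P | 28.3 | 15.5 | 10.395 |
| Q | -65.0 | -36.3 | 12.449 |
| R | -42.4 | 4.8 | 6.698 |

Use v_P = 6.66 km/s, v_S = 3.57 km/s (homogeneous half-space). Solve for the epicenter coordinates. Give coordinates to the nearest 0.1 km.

Distance from S−P lag: d = Δt · v_P v_S / (v_P − v_S) = Δt · (6.66·3.57)/(6.66−3.57) ≈ 7.6946·Δt.
So d_P = 79.98, d_Q = 95.79, d_R = 51.54 km.
Circle about each station: (x − 28.3)² + (y − 15.5)² = 79.98²; (x + 65.0)² + (y + 36.3)² = 95.79²; (x + 42.4)² + (y − 4.8)² = 51.54².
Subtracting pairs of circle equations eliminates x²+y² and gives linear equations (the radical axes):
-186.6 x − 103.6 y = 1722.63
-141.4 x − 21.4 y = 4520.09
Solving the 2×2 system: x ≈ -40.5, y ≈ 56.3 km.
Check against P (with the unrounded x, y): √((x − 28.3)²+(y − 15.5)²) = 79.97 ≈ 79.98 km. ✓

(-40.5, 56.3)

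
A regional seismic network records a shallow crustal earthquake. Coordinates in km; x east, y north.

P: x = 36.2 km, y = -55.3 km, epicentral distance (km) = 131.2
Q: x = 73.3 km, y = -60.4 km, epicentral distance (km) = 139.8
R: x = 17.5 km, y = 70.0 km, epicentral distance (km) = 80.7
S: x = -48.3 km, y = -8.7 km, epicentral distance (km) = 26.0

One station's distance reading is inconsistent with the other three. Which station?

P

Solve using three stations at a time. Using Q, R, S (subtract circle equations pairwise → linear system) gives (x, y) ≈ (-43.2, 16.8).
Distances from that point to each station vs reported:
  P: calculated 107.3 vs reported 131.2 → residual 23.9 km
  Q: calculated 139.8 vs reported 139.8 → residual 0.0 km
  R: calculated 80.7 vs reported 80.7 → residual 0.0 km
  S: calculated 26.0 vs reported 26.0 → residual 0.0 km
Q, R, S are mutually consistent (residuals ≈ 0); P is off by 23.9 km.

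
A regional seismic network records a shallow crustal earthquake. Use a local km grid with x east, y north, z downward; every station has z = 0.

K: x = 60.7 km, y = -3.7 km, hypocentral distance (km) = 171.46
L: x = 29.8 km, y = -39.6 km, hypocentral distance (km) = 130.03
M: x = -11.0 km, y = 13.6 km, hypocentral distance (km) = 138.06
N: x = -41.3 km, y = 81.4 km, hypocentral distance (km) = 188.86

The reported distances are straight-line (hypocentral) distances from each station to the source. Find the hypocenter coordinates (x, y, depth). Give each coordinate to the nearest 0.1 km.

(-71.4, -95.2, 59.8)

Each station gives a sphere (x−x_i)² + (y−y_i)² + z² = d_i² (stations at z=0).
Subtracting the K sphere from L and M: z² cancels, leaving linear equations in x and y:
-61.8 x − 71.8 y = 11248.75
-143.4 x + 34.6 y = 6945.75
Solving: x ≈ -71.408, y ≈ -95.206 km (keep extra digits for the depth step; rounded: -71.4, -95.2).
Then from the K sphere: z² = 171.46² − (x − 60.7)² − (y + 3.7)² with x = -71.408, y = -95.206, so z ≈ 59.772 ≈ 59.8 km.
Check against N (with the unrounded solution): distance 188.86 ≈ 188.86 km. ✓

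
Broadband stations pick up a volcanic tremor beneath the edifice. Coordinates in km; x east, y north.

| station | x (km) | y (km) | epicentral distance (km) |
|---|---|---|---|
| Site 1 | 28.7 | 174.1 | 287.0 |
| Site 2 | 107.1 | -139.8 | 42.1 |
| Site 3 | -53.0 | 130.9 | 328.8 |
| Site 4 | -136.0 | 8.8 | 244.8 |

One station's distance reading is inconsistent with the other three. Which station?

Solve using three stations at a time. Using Site 1, Site 2, Site 4 (subtract circle equations pairwise → linear system) gives (x, y) ≈ (78.9, -108.5).
Distances from that point to each station vs reported:
  Site 1: calculated 287.0 vs reported 287.0 → residual 0.0 km
  Site 2: calculated 42.2 vs reported 42.1 → residual 0.1 km
  Site 3: calculated 273.3 vs reported 328.8 → residual 55.5 km
  Site 4: calculated 244.8 vs reported 244.8 → residual 0.0 km
Site 1, Site 2, Site 4 are mutually consistent (residuals ≈ 0); Site 3 is off by 55.5 km.

Site 3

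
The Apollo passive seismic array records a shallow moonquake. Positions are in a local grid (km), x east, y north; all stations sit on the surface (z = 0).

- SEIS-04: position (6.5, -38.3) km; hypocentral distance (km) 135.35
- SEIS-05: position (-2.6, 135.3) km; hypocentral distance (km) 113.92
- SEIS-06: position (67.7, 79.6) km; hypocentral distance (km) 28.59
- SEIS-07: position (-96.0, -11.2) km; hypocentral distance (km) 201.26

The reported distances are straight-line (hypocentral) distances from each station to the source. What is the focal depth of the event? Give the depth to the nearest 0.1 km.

16.6 km

Each station gives a sphere (x−x_i)² + (y−y_i)² + z² = d_i² (stations at z=0).
Subtracting the SEIS-04 sphere from SEIS-05 and SEIS-06: z² cancels, leaving linear equations in x and y:
-18.2 x + 347.2 y = 22145.57
122.4 x + 235.8 y = 26912.54
Solving: x ≈ 88.100, y ≈ 68.401 km (keep extra digits for the depth step; rounded: 88.1, 68.4).
Then from the SEIS-04 sphere: z² = 135.35² − (x − 6.5)² − (y + 38.3)² with x = 88.100, y = 68.401, so z ≈ 16.612 ≈ 16.6 km.
Check against SEIS-07 (with the unrounded solution): distance 201.26 ≈ 201.26 km. ✓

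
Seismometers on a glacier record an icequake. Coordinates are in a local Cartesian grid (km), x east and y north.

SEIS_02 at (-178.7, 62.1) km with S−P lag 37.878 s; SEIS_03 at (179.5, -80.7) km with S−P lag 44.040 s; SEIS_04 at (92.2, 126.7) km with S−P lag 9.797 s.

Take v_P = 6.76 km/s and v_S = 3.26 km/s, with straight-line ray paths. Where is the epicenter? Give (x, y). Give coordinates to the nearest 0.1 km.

Distance from S−P lag: d = Δt · v_P v_S / (v_P − v_S) = Δt · (6.76·3.26)/(6.76−3.26) ≈ 6.2965·Δt.
So d_SEIS_02 = 238.50, d_SEIS_03 = 277.30, d_SEIS_04 = 61.69 km.
Circle about each station: (x + 178.7)² + (y − 62.1)² = 238.50²; (x − 179.5)² + (y + 80.7)² = 277.30²; (x − 92.2)² + (y − 126.7)² = 61.69².
Subtracting the SEIS_02 equation from the SEIS_03 and SEIS_04 equations removes the quadratic terms:
716.4 x − 285.6 y = -17070.40
541.8 x + 129.2 y = 41840.22
Solving the 2×2 system: x ≈ 39.4, y ≈ 158.6 km.

x ≈ 39.4 km, y ≈ 158.6 km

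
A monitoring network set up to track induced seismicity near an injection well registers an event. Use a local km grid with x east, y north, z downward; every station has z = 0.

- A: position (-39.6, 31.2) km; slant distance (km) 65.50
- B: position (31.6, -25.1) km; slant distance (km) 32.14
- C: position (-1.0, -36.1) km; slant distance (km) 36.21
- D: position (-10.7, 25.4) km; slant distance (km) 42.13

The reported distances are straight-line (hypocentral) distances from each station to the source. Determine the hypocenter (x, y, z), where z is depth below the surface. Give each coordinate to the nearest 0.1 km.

(11.4, -6.4, 16.6)

Each station gives a sphere (x−x_i)² + (y−y_i)² + z² = d_i² (stations at z=0).
Subtracting the A sphere from B and C: z² cancels, leaving linear equations in x and y:
142.4 x − 112.6 y = 2344.24
77.2 x − 134.6 y = 1741.70
Solving: x ≈ 11.401, y ≈ -6.401 km (keep extra digits for the depth step; rounded: 11.4, -6.4).
Then from the A sphere: z² = 65.50² − (x + 39.6)² − (y − 31.2)² with x = 11.401, y = -6.401, so z ≈ 16.593 ≈ 16.6 km.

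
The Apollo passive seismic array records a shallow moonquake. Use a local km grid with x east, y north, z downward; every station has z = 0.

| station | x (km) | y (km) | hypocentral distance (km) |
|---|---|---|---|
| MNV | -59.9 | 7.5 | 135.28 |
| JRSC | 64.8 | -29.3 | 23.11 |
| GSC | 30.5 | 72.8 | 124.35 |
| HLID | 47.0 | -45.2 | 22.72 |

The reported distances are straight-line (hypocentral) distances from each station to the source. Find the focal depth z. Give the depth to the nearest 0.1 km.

Each station gives a sphere (x−x_i)² + (y−y_i)² + z² = d_i² (stations at z=0).
Subtracting the MNV sphere from JRSC and GSC: z² cancels, leaving linear equations in x and y:
249.4 x − 73.6 y = 19179.88
180.8 x + 130.6 y = 5423.59
Solving: x ≈ 63.299, y ≈ -46.102 km (keep extra digits for the depth step; rounded: 63.3, -46.1).
Then from the MNV sphere: z² = 135.28² − (x + 59.9)² − (y − 7.5)² with x = 63.299, y = -46.102, so z ≈ 15.796 ≈ 15.8 km.
Check against HLID (with the unrounded solution): distance 22.72 ≈ 22.72 km. ✓

z ≈ 15.8 km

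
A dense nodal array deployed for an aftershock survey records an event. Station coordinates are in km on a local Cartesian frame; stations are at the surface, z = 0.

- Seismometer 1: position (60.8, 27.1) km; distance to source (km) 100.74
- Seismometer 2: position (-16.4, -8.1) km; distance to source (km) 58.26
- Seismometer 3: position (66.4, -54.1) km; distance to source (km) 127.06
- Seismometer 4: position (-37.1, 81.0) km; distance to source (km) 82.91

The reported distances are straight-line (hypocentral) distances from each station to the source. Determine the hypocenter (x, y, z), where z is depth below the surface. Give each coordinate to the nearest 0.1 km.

x ≈ -25.1 km, y ≈ 17.3 km, depth ≈ 51.7 km

Each station gives a sphere (x−x_i)² + (y−y_i)² + z² = d_i² (stations at z=0).
Subtracting the Seismometer 1 sphere from Seismometer 2 and Seismometer 3: z² cancels, leaving linear equations in x and y:
-154.4 x − 70.4 y = 2657.84
11.2 x − 162.4 y = -3090.98
Solving: x ≈ -25.103, y ≈ 17.302 km (keep extra digits for the depth step; rounded: -25.1, 17.3).
Then from the Seismometer 1 sphere: z² = 100.74² − (x − 60.8)² − (y − 27.1)² with x = -25.103, y = 17.302, so z ≈ 51.703 ≈ 51.7 km.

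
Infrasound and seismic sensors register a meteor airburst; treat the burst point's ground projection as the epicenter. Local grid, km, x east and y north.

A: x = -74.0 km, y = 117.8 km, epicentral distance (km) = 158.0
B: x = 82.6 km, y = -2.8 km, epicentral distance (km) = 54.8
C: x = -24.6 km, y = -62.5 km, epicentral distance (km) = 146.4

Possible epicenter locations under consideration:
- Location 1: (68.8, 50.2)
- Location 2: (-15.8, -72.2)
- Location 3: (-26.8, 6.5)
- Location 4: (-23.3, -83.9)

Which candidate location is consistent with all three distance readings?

For each candidate, compare |candidate − station| to the reported distance:
Location 1: residuals A 0.0, B 0.0, C 0.0 → max 0.0 km
Location 2: residuals A 40.7, B 65.6, C 133.3 → max 133.3 km
Location 3: residuals A 37.1, B 55.0, C 77.4 → max 77.4 km
Location 4: residuals A 50.0, B 78.6, C 125.0 → max 125.0 km
Only Location 1 has all residuals ≈ 0.

Location 1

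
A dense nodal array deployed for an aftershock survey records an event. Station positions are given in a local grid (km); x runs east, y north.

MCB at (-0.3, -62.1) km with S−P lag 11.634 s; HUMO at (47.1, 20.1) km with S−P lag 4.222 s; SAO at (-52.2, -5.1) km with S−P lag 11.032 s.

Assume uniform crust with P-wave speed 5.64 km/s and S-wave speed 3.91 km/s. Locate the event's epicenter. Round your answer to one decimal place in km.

x ≈ 66.5 km, y ≈ 70.3 km

Distance from S−P lag: d = Δt · v_P v_S / (v_P − v_S) = Δt · (5.64·3.91)/(5.64−3.91) ≈ 12.7471·Δt.
So d_MCB = 148.30, d_HUMO = 53.82, d_SAO = 140.63 km.
Circle about each station: (x + 0.3)² + (y + 62.1)² = 148.30²; (x − 47.1)² + (y − 20.1)² = 53.82²; (x + 52.2)² + (y + 5.1)² = 140.63².
Subtracting pairs of circle equations eliminates x²+y² and gives linear equations (the radical axes):
94.8 x + 164.4 y = 17862.22
-103.8 x + 114.0 y = 1110.44
Solving the 2×2 system: x ≈ 66.5, y ≈ 70.3 km.
Check against MCB (with the unrounded x, y): √((x + 0.3)²+(y + 62.1)²) = 148.30 ≈ 148.30 km. ✓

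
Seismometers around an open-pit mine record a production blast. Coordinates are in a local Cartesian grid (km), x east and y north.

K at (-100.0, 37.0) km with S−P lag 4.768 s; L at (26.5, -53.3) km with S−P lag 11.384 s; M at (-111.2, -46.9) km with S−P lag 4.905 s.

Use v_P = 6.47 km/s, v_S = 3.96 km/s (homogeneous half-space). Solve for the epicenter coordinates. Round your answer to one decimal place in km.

Distance from S−P lag: d = Δt · v_P v_S / (v_P − v_S) = Δt · (6.47·3.96)/(6.47−3.96) ≈ 10.2076·Δt.
So d_K = 48.67, d_L = 116.20, d_M = 50.07 km.
Circle about each station: (x + 100.0)² + (y − 37.0)² = 48.67²; (x − 26.5)² + (y + 53.3)² = 116.20²; (x + 111.2)² + (y + 46.9)² = 50.07².
Subtracting the K equation from the L and M equations removes the quadratic terms:
253.0 x − 180.6 y = -18959.53
-22.4 x − 167.8 y = 3057.81
Solving the 2×2 system: x ≈ -80.3, y ≈ -7.5 km.

-80.3 km east, -7.5 km north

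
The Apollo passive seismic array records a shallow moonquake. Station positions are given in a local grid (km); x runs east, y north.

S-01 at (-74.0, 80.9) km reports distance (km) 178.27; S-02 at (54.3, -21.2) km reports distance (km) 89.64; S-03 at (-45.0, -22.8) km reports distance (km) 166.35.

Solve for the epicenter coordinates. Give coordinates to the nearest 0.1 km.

x ≈ 102.3 km, y ≈ 54.5 km

Circle about each station: (x + 74.0)² + (y − 80.9)² = 178.27²; (x − 54.3)² + (y + 21.2)² = 89.64²; (x + 45.0)² + (y + 22.8)² = 166.35².
Subtracting pairs of circle equations eliminates x²+y² and gives linear equations (the radical axes):
256.6 x − 204.2 y = 15121.98
58.0 x − 207.4 y = -5368.10
Solving the 2×2 system: x ≈ 102.3, y ≈ 54.5 km.
Check against S-01 (with the unrounded x, y): √((x + 74.0)²+(y − 80.9)²) = 178.26 ≈ 178.27 km. ✓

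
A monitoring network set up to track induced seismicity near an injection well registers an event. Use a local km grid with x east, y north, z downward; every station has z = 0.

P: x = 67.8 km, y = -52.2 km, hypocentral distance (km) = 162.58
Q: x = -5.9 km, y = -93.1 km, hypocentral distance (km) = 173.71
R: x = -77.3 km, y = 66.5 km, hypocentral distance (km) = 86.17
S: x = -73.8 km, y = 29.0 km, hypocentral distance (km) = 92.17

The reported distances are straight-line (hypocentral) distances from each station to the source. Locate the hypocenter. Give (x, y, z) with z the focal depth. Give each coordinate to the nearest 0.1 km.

Each station gives a sphere (x−x_i)² + (y−y_i)² + z² = d_i² (stations at z=0).
Subtracting the P sphere from Q and R: z² cancels, leaving linear equations in x and y:
-147.4 x − 81.8 y = -2362.17
-290.2 x + 237.4 y = 22082.85
Solving: x ≈ -21.208, y ≈ 67.094 km (keep extra digits for the depth step; rounded: -21.2, 67.1).
Then from the P sphere: z² = 162.58² − (x − 67.8)² − (y + 52.2)² with x = -21.208, y = 67.094, so z ≈ 65.412 ≈ 65.4 km.

x ≈ -21.2 km, y ≈ 67.1 km, depth ≈ 65.4 km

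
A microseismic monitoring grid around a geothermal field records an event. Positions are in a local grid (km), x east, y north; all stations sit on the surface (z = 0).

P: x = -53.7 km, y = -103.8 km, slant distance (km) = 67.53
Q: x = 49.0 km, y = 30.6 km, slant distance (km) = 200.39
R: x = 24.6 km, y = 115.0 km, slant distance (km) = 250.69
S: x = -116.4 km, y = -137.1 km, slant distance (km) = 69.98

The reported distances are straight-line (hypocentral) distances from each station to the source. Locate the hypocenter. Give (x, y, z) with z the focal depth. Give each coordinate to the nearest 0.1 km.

Each station gives a sphere (x−x_i)² + (y−y_i)² + z² = d_i² (stations at z=0).
Subtracting the P sphere from Q and R: z² cancels, leaving linear equations in x and y:
205.4 x + 268.8 y = -45916.62
156.6 x + 437.6 y = -58113.15
Solving: x ≈ -93.584, y ≈ -99.309 km (keep extra digits for the depth step; rounded: -93.6, -99.3).
Then from the P sphere: z² = 67.53² − (x + 53.7)² − (y + 103.8)² with x = -93.584, y = -99.309, so z ≈ 54.308 ≈ 54.3 km.

(-93.6, -99.3, 54.3)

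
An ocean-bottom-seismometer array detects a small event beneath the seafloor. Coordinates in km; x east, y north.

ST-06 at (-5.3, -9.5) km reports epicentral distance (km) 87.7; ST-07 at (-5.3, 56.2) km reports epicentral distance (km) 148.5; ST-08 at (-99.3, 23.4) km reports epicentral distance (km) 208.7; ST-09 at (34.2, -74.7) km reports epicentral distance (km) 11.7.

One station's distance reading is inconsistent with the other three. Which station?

ST-08

Solve using three stations at a time. Using ST-06, ST-07, ST-09 (subtract circle equations pairwise → linear system) gives (x, y) ≈ (37.7, -85.9).
Distances from that point to each station vs reported:
  ST-06: calculated 87.7 vs reported 87.7 → residual 0.0 km
  ST-07: calculated 148.5 vs reported 148.5 → residual 0.0 km
  ST-08: calculated 175.3 vs reported 208.7 → residual 33.4 km
  ST-09: calculated 11.8 vs reported 11.7 → residual 0.1 km
ST-06, ST-07, ST-09 are mutually consistent (residuals ≈ 0); ST-08 is off by 33.4 km.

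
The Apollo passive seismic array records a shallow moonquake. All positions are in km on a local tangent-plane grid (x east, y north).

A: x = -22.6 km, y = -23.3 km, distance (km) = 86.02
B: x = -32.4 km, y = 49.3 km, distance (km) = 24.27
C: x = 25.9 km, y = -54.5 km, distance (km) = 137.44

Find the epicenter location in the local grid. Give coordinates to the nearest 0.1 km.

Circle about each station: (x + 22.6)² + (y + 23.3)² = 86.02²; (x + 32.4)² + (y − 49.3)² = 24.27²; (x − 25.9)² + (y + 54.5)² = 137.44².
Subtracting the A equation from the B and C equations removes the quadratic terms:
-19.6 x + 145.2 y = 9237.01
97.0 x − 62.4 y = -8902.90
Solving the 2×2 system: x ≈ -55.7, y ≈ 56.1 km.
Check against A (with the unrounded x, y): √((x + 22.6)²+(y + 23.3)²) = 86.02 ≈ 86.02 km. ✓

(-55.7, 56.1)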